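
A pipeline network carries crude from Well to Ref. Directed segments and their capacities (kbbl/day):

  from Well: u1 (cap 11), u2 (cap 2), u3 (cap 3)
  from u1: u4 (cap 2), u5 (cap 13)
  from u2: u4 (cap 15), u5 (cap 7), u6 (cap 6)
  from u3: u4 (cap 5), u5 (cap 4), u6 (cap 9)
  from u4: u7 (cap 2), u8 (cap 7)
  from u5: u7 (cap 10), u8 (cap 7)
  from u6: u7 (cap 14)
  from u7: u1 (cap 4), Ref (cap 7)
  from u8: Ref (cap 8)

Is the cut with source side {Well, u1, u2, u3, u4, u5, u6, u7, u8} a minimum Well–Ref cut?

Given cut capacity: 7 + 8 = 15.
Augment Well→u1→u4→u7→Ref: bottleneck 2, flow now 2.
Augment Well→u1→u5→u7→Ref: bottleneck 5, flow now 7.
Augment Well→u1→u5→u8→Ref: bottleneck 4, flow now 11.
Augment Well→u2→u4→u8→Ref: bottleneck 2, flow now 13.
Augment Well→u3→u4→u8→Ref: bottleneck 2, flow now 15.
No augmenting path remains; maximum flow = 15.
Cut capacity 15 equals the max flow, so it is a minimum cut.

Yes — it is a minimum cut (capacity 15).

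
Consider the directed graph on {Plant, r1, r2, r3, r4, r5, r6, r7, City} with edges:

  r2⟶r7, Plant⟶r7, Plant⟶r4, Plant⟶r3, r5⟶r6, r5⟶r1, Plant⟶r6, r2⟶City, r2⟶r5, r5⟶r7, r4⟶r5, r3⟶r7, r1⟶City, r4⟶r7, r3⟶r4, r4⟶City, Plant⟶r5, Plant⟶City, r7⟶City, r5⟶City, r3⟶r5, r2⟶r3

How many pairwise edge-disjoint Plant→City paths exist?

Assign every edge capacity 1; by Menger, the answer equals the max flow.
Path Plant→City (+1); total 1.
Path Plant→r4→City (+1); total 2.
Path Plant→r5→City (+1); total 3.
Path Plant→r7→City (+1); total 4.
Path Plant→r3→r5→r1→City (+1); total 5.
No residual Plant→City path; max flow = 5.
Certifying cut of size 5: {Plant→City, Plant→r3, Plant→r4, Plant→r5, Plant→r7}.

5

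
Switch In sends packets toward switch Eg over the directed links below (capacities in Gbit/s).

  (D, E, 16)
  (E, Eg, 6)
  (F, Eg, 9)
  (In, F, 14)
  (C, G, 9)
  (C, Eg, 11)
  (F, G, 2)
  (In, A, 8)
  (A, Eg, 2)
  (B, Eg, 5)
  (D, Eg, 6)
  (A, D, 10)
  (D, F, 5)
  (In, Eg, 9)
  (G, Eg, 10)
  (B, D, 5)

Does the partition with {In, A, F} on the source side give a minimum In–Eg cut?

No — its capacity is 32, but the minimum cut has capacity 28.

Given cut capacity: 9 + 10 + 2 + 2 + 9 = 32.
Augment In→Eg: bottleneck 9, flow now 9.
Augment In→A→Eg: bottleneck 2, flow now 11.
Augment In→F→Eg: bottleneck 9, flow now 20.
Augment In→A→D→Eg: bottleneck 6, flow now 26.
Augment In→F→G→Eg: bottleneck 2, flow now 28.
No augmenting path remains; maximum flow = 28.
In the residual graph, reachable from In: {In, F}.
Min-cut edges: In→A (8), In→Eg (9), F→G (2), F→Eg (9); capacity 8 + 9 + 2 + 9 = 28.
Cut capacity 32 exceeds the max flow 28, so it is not minimum.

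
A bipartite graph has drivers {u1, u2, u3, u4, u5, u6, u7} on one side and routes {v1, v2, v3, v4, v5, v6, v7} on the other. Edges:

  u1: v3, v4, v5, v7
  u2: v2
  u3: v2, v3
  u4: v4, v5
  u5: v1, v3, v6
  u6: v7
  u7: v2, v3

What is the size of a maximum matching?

Unit-capacity flow: source→left, listed edges, right→sink; max matching = max flow.
Augmenting path u1→v3 (+1); matched 1.
Augmenting path u2→v2 (+1); matched 2.
Augmenting path u4→v4 (+1); matched 3.
Augmenting path u5→v1 (+1); matched 4.
Augmenting path u6→v7 (+1); matched 5.
Augmenting path u3→v3→u1→v5 (+1); matched 6.
No augmenting path remains; maximum matching = 6.
König certificate: {u1, u4, u5, u6, v2, v3} is a vertex cover of size 6 (every listed pair touches it), so no matching can be larger.

6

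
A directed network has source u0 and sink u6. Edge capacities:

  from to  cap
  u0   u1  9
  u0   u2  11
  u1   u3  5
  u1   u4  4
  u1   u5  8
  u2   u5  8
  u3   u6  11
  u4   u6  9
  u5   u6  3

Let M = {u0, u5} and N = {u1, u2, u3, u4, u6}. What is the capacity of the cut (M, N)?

Edges leaving {u0, u5}: u0→u1 (9), u0→u2 (11), u5→u6 (3).
Cut capacity = 9 + 11 + 3 = 23.

23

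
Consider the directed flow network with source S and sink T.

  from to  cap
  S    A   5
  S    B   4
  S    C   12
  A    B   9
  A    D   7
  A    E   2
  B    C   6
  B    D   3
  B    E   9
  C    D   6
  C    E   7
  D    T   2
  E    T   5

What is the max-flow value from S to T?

7

Augment S→A→D→T: bottleneck 2, flow now 2.
Augment S→A→E→T: bottleneck 2, flow now 4.
Augment S→B→E→T: bottleneck 3, flow now 7.
No augmenting path remains; maximum flow = 7.
In the residual graph, reachable from S: {S, A, B, C, D, E}.
Min-cut edges: D→T (2), E→T (5); capacity 2 + 5 = 7.
This cut is saturated, so no flow can exceed 7.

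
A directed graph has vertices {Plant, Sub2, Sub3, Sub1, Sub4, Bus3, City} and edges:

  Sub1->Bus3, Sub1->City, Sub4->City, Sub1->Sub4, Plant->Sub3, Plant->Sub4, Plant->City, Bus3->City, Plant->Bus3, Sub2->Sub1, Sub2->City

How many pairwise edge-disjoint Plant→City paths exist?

3

Assign every edge capacity 1; by Menger, the answer equals the max flow.
Path Plant→City (+1); total 1.
Path Plant→Sub4→City (+1); total 2.
Path Plant→Bus3→City (+1); total 3.
No residual Plant→City path; max flow = 3.
Certifying cut of size 3: {Plant→Bus3, Plant→City, Plant→Sub4}.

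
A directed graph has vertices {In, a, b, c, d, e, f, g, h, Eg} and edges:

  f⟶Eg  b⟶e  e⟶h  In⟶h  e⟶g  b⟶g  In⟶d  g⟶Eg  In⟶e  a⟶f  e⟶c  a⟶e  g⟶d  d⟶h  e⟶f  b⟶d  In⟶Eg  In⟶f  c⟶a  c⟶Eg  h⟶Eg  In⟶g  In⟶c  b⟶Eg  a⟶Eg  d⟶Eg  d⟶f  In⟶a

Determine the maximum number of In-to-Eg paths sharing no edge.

7

Assign every edge capacity 1; by Menger, the answer equals the max flow.
Path In→Eg (+1); total 1.
Path In→a→Eg (+1); total 2.
Path In→c→Eg (+1); total 3.
Path In→d→Eg (+1); total 4.
Path In→f→Eg (+1); total 5.
Path In→g→Eg (+1); total 6.
Path In→h→Eg (+1); total 7.
No residual In→Eg path; max flow = 7.
Certifying cut of size 7: {In→Eg, a→Eg, c→Eg, d→Eg, f→Eg, g→Eg, h→Eg}.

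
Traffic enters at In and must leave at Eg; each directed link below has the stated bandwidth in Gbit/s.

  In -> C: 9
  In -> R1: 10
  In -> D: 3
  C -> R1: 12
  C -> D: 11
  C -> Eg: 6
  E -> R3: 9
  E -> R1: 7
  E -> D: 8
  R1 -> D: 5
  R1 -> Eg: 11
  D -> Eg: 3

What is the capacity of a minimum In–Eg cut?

Augment In→C→Eg: bottleneck 6, flow now 6.
Augment In→R1→Eg: bottleneck 10, flow now 16.
Augment In→D→Eg: bottleneck 3, flow now 19.
Augment In→C→R1→Eg: bottleneck 1, flow now 20.
No augmenting path remains; maximum flow = 20.
By max-flow min-cut, the minimum cut capacity equals the max flow.
In the residual graph, reachable from In: {In, C, R1, D}.
Min-cut edges: C→Eg (6), R1→Eg (11), D→Eg (3); capacity 6 + 11 + 3 = 20.

20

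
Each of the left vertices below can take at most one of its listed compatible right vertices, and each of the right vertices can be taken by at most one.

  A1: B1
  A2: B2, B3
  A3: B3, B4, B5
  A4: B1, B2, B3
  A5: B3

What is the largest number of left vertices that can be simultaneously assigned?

4

Unit-capacity flow: source→left, listed edges, right→sink; max matching = max flow.
Augmenting path A1→B1 (+1); matched 1.
Augmenting path A2→B2 (+1); matched 2.
Augmenting path A3→B3 (+1); matched 3.
Augmenting path A4→B3→A3→B4 (+1); matched 4.
No augmenting path remains; maximum matching = 4.
König certificate: {A3, B1, B2, B3} is a vertex cover of size 4 (every listed pair touches it), so no matching can be larger.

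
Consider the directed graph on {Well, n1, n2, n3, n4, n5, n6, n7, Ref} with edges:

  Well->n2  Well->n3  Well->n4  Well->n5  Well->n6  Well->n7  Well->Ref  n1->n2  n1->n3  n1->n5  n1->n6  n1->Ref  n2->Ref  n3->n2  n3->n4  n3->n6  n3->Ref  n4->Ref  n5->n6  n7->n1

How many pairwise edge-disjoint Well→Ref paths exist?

Assign every edge capacity 1; by Menger, the answer equals the max flow.
Path Well→Ref (+1); total 1.
Path Well→n2→Ref (+1); total 2.
Path Well→n3→Ref (+1); total 3.
Path Well→n4→Ref (+1); total 4.
Path Well→n7→n1→Ref (+1); total 5.
No residual Well→Ref path; max flow = 5.
Certifying cut of size 5: {Well→Ref, Well→n2, Well→n3, Well→n4, Well→n7}.

5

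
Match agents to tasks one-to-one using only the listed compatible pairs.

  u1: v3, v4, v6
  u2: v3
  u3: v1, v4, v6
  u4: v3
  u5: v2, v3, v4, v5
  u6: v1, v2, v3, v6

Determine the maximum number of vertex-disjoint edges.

5

Unit-capacity flow: source→left, listed edges, right→sink; max matching = max flow.
Augmenting path u1→v3 (+1); matched 1.
Augmenting path u3→v1 (+1); matched 2.
Augmenting path u5→v2 (+1); matched 3.
Augmenting path u6→v6 (+1); matched 4.
Augmenting path u2→v3→u1→v4 (+1); matched 5.
No augmenting path remains; maximum matching = 5.
König certificate: {u1, u3, u5, u6, v3} is a vertex cover of size 5 (every listed pair touches it), so no matching can be larger.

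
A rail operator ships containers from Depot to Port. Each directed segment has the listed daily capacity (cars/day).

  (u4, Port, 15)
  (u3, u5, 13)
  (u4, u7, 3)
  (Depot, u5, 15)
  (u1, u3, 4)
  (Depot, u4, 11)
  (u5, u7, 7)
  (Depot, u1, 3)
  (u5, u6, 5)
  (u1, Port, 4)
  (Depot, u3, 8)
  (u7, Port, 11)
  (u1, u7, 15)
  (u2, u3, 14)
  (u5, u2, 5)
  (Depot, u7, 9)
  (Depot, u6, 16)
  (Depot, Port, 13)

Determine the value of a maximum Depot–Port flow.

38

Augment Depot→Port: bottleneck 13, flow now 13.
Augment Depot→u1→Port: bottleneck 3, flow now 16.
Augment Depot→u4→Port: bottleneck 11, flow now 27.
Augment Depot→u7→Port: bottleneck 9, flow now 36.
Augment Depot→u5→u7→Port: bottleneck 2, flow now 38.
No augmenting path remains; maximum flow = 38.
In the residual graph, reachable from Depot: {Depot, u2, u3, u5, u6, u7}.
Min-cut edges: Depot→u1 (3), Depot→u4 (11), Depot→Port (13), u7→Port (11); capacity 3 + 11 + 13 + 11 = 38.
This cut is saturated, so no flow can exceed 38.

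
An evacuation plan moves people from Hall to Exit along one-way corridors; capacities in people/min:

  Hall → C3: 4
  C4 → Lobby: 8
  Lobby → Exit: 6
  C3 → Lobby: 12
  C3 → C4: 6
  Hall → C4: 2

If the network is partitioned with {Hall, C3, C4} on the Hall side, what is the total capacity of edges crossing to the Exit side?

Edges leaving {Hall, C3, C4}: C3→Lobby (12), C4→Lobby (8).
Cut capacity = 12 + 8 = 20.

20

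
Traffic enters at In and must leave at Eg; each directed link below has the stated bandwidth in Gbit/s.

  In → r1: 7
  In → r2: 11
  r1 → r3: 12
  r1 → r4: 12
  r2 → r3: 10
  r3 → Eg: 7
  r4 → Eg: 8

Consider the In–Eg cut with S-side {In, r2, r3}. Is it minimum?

Given cut capacity: 7 + 7 = 14.
Augment In→r1→r3→Eg: bottleneck 7, flow now 7.
Augment In→r2→r3→r1→r4→Eg: bottleneck 7, flow now 14. (uses reverse residual edge)
No augmenting path remains; maximum flow = 14.
Cut capacity 14 equals the max flow, so it is a minimum cut.

Yes — it is a minimum cut (capacity 14).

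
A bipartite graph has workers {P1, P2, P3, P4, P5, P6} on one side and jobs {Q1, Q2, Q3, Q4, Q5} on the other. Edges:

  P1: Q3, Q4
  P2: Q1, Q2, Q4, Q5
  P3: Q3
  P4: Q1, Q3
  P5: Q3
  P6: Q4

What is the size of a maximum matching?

4

Unit-capacity flow: source→left, listed edges, right→sink; max matching = max flow.
Augmenting path P1→Q3 (+1); matched 1.
Augmenting path P2→Q1 (+1); matched 2.
Augmenting path P6→Q4 (+1); matched 3.
Augmenting path P4→Q1→P2→Q2 (+1); matched 4.
No augmenting path remains; maximum matching = 4.
König certificate: {P2, P4, Q3, Q4} is a vertex cover of size 4 (every listed pair touches it), so no matching can be larger.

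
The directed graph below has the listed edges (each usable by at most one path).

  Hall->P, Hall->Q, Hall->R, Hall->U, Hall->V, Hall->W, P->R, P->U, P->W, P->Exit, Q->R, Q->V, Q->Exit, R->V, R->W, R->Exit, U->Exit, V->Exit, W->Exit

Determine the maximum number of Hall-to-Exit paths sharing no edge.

6

Assign every edge capacity 1; by Menger, the answer equals the max flow.
Path Hall→P→Exit (+1); total 1.
Path Hall→Q→Exit (+1); total 2.
Path Hall→R→Exit (+1); total 3.
Path Hall→U→Exit (+1); total 4.
Path Hall→V→Exit (+1); total 5.
Path Hall→W→Exit (+1); total 6.
No residual Hall→Exit path; max flow = 6.
Certifying cut of size 6: {Hall→P, Hall→Q, Hall→R, Hall→U, Hall→V, Hall→W}.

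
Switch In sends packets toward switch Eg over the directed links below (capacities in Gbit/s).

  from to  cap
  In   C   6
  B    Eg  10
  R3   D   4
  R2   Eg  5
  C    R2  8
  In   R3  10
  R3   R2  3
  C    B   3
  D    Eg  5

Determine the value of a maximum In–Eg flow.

12

Augment In→R3→R2→Eg: bottleneck 3, flow now 3.
Augment In→R3→D→Eg: bottleneck 4, flow now 7.
Augment In→C→R2→Eg: bottleneck 2, flow now 9.
Augment In→C→B→Eg: bottleneck 3, flow now 12.
No augmenting path remains; maximum flow = 12.
In the residual graph, reachable from In: {In, R3, C, R2}.
Min-cut edges: R3→D (4), C→B (3), R2→Eg (5); capacity 4 + 3 + 5 = 12.
This cut is saturated, so no flow can exceed 12.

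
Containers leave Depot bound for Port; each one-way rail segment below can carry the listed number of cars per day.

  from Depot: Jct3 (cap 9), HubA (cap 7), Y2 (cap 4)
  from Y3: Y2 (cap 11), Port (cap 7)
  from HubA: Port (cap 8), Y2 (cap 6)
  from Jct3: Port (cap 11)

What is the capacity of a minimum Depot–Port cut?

16

Augment Depot→HubA→Port: bottleneck 7, flow now 7.
Augment Depot→Jct3→Port: bottleneck 9, flow now 16.
No augmenting path remains; maximum flow = 16.
By max-flow min-cut, the minimum cut capacity equals the max flow.
In the residual graph, reachable from Depot: {Depot, Y2}.
Min-cut edges: Depot→HubA (7), Depot→Jct3 (9); capacity 7 + 9 = 16.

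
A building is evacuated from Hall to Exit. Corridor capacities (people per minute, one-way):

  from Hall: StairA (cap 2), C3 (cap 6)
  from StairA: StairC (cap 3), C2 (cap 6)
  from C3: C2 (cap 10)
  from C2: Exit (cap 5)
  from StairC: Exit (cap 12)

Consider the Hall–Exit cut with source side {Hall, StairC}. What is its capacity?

Edges leaving {Hall, StairC}: Hall→StairA (2), Hall→C3 (6), StairC→Exit (12).
Cut capacity = 2 + 6 + 12 = 20.

20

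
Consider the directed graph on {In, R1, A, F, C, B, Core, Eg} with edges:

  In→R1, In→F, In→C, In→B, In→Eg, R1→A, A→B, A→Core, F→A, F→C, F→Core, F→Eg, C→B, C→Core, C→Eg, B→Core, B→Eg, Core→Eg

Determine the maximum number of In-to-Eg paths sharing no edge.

Assign every edge capacity 1; by Menger, the answer equals the max flow.
Path In→Eg (+1); total 1.
Path In→F→Eg (+1); total 2.
Path In→C→Eg (+1); total 3.
Path In→B→Eg (+1); total 4.
Path In→R1→A→Core→Eg (+1); total 5.
No residual In→Eg path; max flow = 5.
Certifying cut of size 5: {In→B, In→C, In→Eg, In→F, In→R1}.

5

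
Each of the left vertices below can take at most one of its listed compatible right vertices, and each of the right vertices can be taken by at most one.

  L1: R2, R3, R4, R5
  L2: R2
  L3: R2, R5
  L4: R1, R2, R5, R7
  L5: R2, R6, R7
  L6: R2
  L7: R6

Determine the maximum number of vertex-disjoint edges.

Unit-capacity flow: source→left, listed edges, right→sink; max matching = max flow.
Augmenting path L1→R2 (+1); matched 1.
Augmenting path L3→R5 (+1); matched 2.
Augmenting path L4→R1 (+1); matched 3.
Augmenting path L5→R6 (+1); matched 4.
Augmenting path L2→R2→L1→R3 (+1); matched 5.
Augmenting path L7→R6→L5→R7 (+1); matched 6.
No augmenting path remains; maximum matching = 6.
König certificate: {L1, L3, L4, L5, L7, R2} is a vertex cover of size 6 (every listed pair touches it), so no matching can be larger.

6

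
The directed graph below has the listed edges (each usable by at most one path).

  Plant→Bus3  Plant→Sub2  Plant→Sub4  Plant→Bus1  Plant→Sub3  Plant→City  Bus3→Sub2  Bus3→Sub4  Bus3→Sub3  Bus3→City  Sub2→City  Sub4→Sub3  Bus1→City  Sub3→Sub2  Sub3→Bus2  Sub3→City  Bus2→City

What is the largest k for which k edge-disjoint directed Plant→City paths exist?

6

Assign every edge capacity 1; by Menger, the answer equals the max flow.
Path Plant→City (+1); total 1.
Path Plant→Bus3→City (+1); total 2.
Path Plant→Sub2→City (+1); total 3.
Path Plant→Bus1→City (+1); total 4.
Path Plant→Sub3→City (+1); total 5.
Path Plant→Sub4→Sub3→Bus2→City (+1); total 6.
No residual Plant→City path; max flow = 6.
Certifying cut of size 6: {Plant→Bus1, Plant→Bus3, Plant→City, Plant→Sub2, Plant→Sub3, Plant→Sub4}.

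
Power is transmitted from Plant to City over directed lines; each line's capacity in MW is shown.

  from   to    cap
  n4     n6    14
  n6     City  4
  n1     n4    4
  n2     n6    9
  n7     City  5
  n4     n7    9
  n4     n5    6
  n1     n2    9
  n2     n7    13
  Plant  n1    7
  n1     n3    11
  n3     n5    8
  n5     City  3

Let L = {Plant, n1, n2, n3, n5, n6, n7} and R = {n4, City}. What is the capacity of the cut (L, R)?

Edges leaving {Plant, n1, n2, n3, n5, n6, n7}: n1→n4 (4), n5→City (3), n6→City (4), n7→City (5).
Cut capacity = 4 + 3 + 4 + 5 = 16.

16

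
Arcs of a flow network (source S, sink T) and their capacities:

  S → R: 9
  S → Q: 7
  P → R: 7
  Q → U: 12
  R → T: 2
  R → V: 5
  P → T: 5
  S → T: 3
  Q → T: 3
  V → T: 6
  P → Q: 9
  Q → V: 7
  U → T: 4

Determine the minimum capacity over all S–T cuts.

Augment S→T: bottleneck 3, flow now 3.
Augment S→Q→T: bottleneck 3, flow now 6.
Augment S→R→T: bottleneck 2, flow now 8.
Augment S→Q→U→T: bottleneck 4, flow now 12.
Augment S→R→V→T: bottleneck 5, flow now 17.
No augmenting path remains; maximum flow = 17.
By max-flow min-cut, the minimum cut capacity equals the max flow.
In the residual graph, reachable from S: {S, R}.
Min-cut edges: S→Q (7), S→T (3), R→V (5), R→T (2); capacity 7 + 3 + 5 + 2 = 17.

17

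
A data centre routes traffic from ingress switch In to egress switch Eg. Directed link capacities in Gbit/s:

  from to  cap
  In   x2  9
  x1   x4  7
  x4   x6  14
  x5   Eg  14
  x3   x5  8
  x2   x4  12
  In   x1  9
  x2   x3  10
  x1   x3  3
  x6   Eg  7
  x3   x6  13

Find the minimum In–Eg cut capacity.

Augment In→x1→x3→x5→Eg: bottleneck 3, flow now 3.
Augment In→x1→x4→x6→Eg: bottleneck 6, flow now 9.
Augment In→x2→x3→x5→Eg: bottleneck 5, flow now 14.
Augment In→x2→x3→x6→Eg: bottleneck 1, flow now 15.
No augmenting path remains; maximum flow = 15.
By max-flow min-cut, the minimum cut capacity equals the max flow.
In the residual graph, reachable from In: {In, x1, x2, x3, x4, x6}.
Min-cut edges: x3→x5 (8), x6→Eg (7); capacity 8 + 7 = 15.

15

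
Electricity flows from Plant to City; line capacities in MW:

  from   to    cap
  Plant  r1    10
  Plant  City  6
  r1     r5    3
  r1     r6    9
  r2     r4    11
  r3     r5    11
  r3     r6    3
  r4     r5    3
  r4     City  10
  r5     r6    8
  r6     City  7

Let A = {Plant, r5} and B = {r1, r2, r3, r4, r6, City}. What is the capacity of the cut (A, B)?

24

Edges leaving {Plant, r5}: Plant→r1 (10), Plant→City (6), r5→r6 (8).
Cut capacity = 10 + 6 + 8 = 24.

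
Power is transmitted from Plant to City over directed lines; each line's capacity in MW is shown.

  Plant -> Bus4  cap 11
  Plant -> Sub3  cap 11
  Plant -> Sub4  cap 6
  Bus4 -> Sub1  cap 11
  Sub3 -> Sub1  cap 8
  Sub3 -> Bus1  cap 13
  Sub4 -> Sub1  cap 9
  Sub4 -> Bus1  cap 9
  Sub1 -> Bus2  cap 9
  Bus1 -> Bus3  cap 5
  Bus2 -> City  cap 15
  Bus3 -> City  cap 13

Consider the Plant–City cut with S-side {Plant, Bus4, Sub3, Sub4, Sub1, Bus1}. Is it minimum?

Given cut capacity: 9 + 5 = 14.
Augment Plant→Bus4→Sub1→Bus2→City: bottleneck 9, flow now 9.
Augment Plant→Sub3→Bus1→Bus3→City: bottleneck 5, flow now 14.
No augmenting path remains; maximum flow = 14.
Cut capacity 14 equals the max flow, so it is a minimum cut.

Yes — it is a minimum cut (capacity 14).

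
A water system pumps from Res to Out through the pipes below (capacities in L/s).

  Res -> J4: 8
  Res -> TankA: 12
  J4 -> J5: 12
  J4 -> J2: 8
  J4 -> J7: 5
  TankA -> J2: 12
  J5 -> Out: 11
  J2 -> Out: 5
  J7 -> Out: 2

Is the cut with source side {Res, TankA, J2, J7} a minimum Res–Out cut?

Given cut capacity: 8 + 5 + 2 = 15.
Augment Res→J4→J5→Out: bottleneck 8, flow now 8.
Augment Res→TankA→J2→Out: bottleneck 5, flow now 13.
No augmenting path remains; maximum flow = 13.
In the residual graph, reachable from Res: {Res, TankA, J2}.
Min-cut edges: Res→J4 (8), J2→Out (5); capacity 8 + 5 = 13.
Cut capacity 15 exceeds the max flow 13, so it is not minimum.

No — its capacity is 15, but the minimum cut has capacity 13.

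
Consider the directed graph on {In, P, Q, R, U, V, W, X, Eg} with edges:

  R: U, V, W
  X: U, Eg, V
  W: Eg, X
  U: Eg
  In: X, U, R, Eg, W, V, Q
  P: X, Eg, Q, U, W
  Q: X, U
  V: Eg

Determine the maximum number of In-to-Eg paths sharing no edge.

5

Assign every edge capacity 1; by Menger, the answer equals the max flow.
Path In→Eg (+1); total 1.
Path In→U→Eg (+1); total 2.
Path In→V→Eg (+1); total 3.
Path In→W→Eg (+1); total 4.
Path In→X→Eg (+1); total 5.
No residual In→Eg path; max flow = 5.
Certifying cut of size 5: {In→Eg, U→Eg, V→Eg, W→Eg, X→Eg}.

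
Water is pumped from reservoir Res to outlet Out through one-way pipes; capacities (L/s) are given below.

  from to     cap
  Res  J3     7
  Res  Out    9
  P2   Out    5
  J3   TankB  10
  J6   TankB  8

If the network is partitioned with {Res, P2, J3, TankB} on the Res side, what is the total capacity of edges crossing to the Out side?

14

Edges leaving {Res, P2, J3, TankB}: Res→Out (9), P2→Out (5).
Cut capacity = 9 + 5 = 14.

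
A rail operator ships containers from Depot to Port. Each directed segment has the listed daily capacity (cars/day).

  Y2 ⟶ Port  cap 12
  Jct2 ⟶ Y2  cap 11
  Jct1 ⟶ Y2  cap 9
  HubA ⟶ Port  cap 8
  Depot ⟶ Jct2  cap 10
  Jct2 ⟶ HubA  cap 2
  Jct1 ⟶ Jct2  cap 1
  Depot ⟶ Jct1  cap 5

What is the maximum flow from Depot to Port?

Augment Depot→Jct1→Y2→Port: bottleneck 5, flow now 5.
Augment Depot→Jct2→HubA→Port: bottleneck 2, flow now 7.
Augment Depot→Jct2→Y2→Port: bottleneck 7, flow now 14.
No augmenting path remains; maximum flow = 14.
In the residual graph, reachable from Depot: {Depot, Jct1, Jct2, Y2}.
Min-cut edges: Jct2→HubA (2), Y2→Port (12); capacity 2 + 12 = 14.
This cut is saturated, so no flow can exceed 14.

14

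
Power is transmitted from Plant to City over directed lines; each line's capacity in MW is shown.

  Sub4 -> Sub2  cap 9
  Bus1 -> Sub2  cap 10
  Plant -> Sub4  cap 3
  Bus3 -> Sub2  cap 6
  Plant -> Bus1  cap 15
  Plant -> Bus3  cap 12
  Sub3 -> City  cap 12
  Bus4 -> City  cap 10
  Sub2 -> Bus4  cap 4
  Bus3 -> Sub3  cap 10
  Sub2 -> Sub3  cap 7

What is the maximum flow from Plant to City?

Augment Plant→Bus3→Sub3→City: bottleneck 10, flow now 10.
Augment Plant→Sub4→Sub2→Bus4→City: bottleneck 3, flow now 13.
Augment Plant→Bus3→Sub2→Bus4→City: bottleneck 1, flow now 14.
Augment Plant→Bus3→Sub2→Sub3→City: bottleneck 1, flow now 15.
Augment Plant→Bus1→Sub2→Sub3→City: bottleneck 1, flow now 16.
No augmenting path remains; maximum flow = 16.
In the residual graph, reachable from Plant: {Plant, Sub4, Bus3, Bus1, Sub2, Sub3}.
Min-cut edges: Sub2→Bus4 (4), Sub3→City (12); capacity 4 + 12 = 16.
This cut is saturated, so no flow can exceed 16.

16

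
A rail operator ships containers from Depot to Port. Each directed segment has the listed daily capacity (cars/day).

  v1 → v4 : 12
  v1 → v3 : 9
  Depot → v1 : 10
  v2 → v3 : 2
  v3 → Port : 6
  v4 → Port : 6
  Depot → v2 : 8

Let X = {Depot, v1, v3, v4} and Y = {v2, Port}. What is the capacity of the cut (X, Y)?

Edges leaving {Depot, v1, v3, v4}: Depot→v2 (8), v3→Port (6), v4→Port (6).
Cut capacity = 8 + 6 + 6 = 20.

20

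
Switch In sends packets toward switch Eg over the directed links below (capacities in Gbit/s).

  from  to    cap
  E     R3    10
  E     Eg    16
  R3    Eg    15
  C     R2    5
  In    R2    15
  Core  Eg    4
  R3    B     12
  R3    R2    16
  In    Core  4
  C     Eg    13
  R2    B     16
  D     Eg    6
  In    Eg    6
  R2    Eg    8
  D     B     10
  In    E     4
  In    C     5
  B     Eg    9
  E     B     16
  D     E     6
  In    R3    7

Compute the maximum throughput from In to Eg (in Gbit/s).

41

Augment In→Eg: bottleneck 6, flow now 6.
Augment In→C→Eg: bottleneck 5, flow now 11.
Augment In→E→Eg: bottleneck 4, flow now 15.
Augment In→R3→Eg: bottleneck 7, flow now 22.
Augment In→Core→Eg: bottleneck 4, flow now 26.
Augment In→R2→Eg: bottleneck 8, flow now 34.
Augment In→R2→B→Eg: bottleneck 7, flow now 41.
No augmenting path remains; maximum flow = 41.
In the residual graph, reachable from In: {In}.
Min-cut edges: In→C (5), In→E (4), In→R3 (7), In→Core (4), In→R2 (15), In→Eg (6); capacity 5 + 4 + 7 + 4 + 15 + 6 = 41.
This cut is saturated, so no flow can exceed 41.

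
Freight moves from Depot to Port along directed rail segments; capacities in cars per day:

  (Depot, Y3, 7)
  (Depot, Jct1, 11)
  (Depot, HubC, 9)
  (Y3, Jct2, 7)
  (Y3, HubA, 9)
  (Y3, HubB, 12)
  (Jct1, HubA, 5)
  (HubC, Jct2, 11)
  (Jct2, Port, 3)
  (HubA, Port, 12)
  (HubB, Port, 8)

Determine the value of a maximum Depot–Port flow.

15

Augment Depot→Y3→Jct2→Port: bottleneck 3, flow now 3.
Augment Depot→Y3→HubA→Port: bottleneck 4, flow now 7.
Augment Depot→Jct1→HubA→Port: bottleneck 5, flow now 12.
Augment Depot→HubC→Jct2→Y3→HubA→Port: bottleneck 3, flow now 15. (uses reverse residual edge)
No augmenting path remains; maximum flow = 15.
In the residual graph, reachable from Depot: {Depot, Jct1, HubC, Jct2}.
Min-cut edges: Depot→Y3 (7), Jct1→HubA (5), Jct2→Port (3); capacity 7 + 5 + 3 = 15.
This cut is saturated, so no flow can exceed 15.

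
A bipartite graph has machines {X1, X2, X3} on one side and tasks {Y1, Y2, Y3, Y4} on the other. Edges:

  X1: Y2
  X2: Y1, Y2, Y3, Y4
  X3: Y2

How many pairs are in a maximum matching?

Unit-capacity flow: source→left, listed edges, right→sink; max matching = max flow.
Augmenting path X1→Y2 (+1); matched 1.
Augmenting path X2→Y1 (+1); matched 2.
No augmenting path remains; maximum matching = 2.
König certificate: {X2, Y2} is a vertex cover of size 2 (every listed pair touches it), so no matching can be larger.

2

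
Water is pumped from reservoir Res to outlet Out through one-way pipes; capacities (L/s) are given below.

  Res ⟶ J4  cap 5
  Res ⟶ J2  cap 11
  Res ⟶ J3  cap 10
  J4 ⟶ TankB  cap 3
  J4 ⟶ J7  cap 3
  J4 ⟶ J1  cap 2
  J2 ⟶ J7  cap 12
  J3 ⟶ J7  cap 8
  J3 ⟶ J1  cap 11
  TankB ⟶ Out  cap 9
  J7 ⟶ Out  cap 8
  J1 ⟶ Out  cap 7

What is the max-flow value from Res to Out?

Augment Res→J4→TankB→Out: bottleneck 3, flow now 3.
Augment Res→J4→J7→Out: bottleneck 2, flow now 5.
Augment Res→J2→J7→Out: bottleneck 6, flow now 11.
Augment Res→J3→J1→Out: bottleneck 7, flow now 18.
No augmenting path remains; maximum flow = 18.
In the residual graph, reachable from Res: {Res, J4, J2, J3, J7, J1}.
Min-cut edges: J4→TankB (3), J7→Out (8), J1→Out (7); capacity 3 + 8 + 7 = 18.
This cut is saturated, so no flow can exceed 18.

18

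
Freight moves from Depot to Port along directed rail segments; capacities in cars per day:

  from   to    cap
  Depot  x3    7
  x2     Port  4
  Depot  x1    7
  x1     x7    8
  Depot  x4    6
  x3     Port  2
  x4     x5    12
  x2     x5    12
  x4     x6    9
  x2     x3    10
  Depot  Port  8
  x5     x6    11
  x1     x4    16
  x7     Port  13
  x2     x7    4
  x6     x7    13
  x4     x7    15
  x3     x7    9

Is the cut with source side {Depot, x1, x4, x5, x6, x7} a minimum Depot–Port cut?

No — its capacity is 28, but the minimum cut has capacity 23.

Given cut capacity: 7 + 8 + 13 = 28.
Augment Depot→Port: bottleneck 8, flow now 8.
Augment Depot→x3→Port: bottleneck 2, flow now 10.
Augment Depot→x1→x7→Port: bottleneck 7, flow now 17.
Augment Depot→x3→x7→Port: bottleneck 5, flow now 22.
Augment Depot→x4→x7→Port: bottleneck 1, flow now 23.
No augmenting path remains; maximum flow = 23.
In the residual graph, reachable from Depot: {Depot, x1, x3, x4, x5, x6, x7}.
Min-cut edges: Depot→Port (8), x3→Port (2), x7→Port (13); capacity 8 + 2 + 13 = 23.
Cut capacity 28 exceeds the max flow 23, so it is not minimum.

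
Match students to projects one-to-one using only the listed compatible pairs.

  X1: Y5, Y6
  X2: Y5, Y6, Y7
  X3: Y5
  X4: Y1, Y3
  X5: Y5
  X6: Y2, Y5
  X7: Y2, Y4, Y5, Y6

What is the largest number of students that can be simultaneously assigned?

6

Unit-capacity flow: source→left, listed edges, right→sink; max matching = max flow.
Augmenting path X1→Y5 (+1); matched 1.
Augmenting path X2→Y6 (+1); matched 2.
Augmenting path X4→Y1 (+1); matched 3.
Augmenting path X6→Y2 (+1); matched 4.
Augmenting path X7→Y4 (+1); matched 5.
Augmenting path X3→Y5→X1→Y6→X2→Y7 (+1); matched 6.
No augmenting path remains; maximum matching = 6.
König certificate: {X1, X2, X4, X6, X7, Y5} is a vertex cover of size 6 (every listed pair touches it), so no matching can be larger.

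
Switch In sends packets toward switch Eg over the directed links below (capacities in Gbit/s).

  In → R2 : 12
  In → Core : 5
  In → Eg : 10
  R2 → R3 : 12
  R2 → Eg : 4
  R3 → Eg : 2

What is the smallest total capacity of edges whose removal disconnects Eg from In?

Augment In→Eg: bottleneck 10, flow now 10.
Augment In→R2→Eg: bottleneck 4, flow now 14.
Augment In→R2→R3→Eg: bottleneck 2, flow now 16.
No augmenting path remains; maximum flow = 16.
By max-flow min-cut, the minimum cut capacity equals the max flow.
In the residual graph, reachable from In: {In, R2, Core, R3}.
Min-cut edges: In→Eg (10), R2→Eg (4), R3→Eg (2); capacity 10 + 4 + 2 = 16.

16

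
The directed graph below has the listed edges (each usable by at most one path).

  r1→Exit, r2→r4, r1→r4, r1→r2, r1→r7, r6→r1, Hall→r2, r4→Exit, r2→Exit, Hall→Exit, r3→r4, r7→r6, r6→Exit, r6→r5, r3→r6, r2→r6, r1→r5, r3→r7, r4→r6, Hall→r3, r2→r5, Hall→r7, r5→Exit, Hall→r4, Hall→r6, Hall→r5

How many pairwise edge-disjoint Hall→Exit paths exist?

Assign every edge capacity 1; by Menger, the answer equals the max flow.
Path Hall→Exit (+1); total 1.
Path Hall→r2→Exit (+1); total 2.
Path Hall→r4→Exit (+1); total 3.
Path Hall→r5→Exit (+1); total 4.
Path Hall→r6→Exit (+1); total 5.
Path Hall→r3→r6→r1→Exit (+1); total 6.
No residual Hall→Exit path; max flow = 6.
Certifying cut of size 6: {Hall→Exit, Hall→r2, r4→Exit, r5→Exit, r6→Exit, r6→r1}.

6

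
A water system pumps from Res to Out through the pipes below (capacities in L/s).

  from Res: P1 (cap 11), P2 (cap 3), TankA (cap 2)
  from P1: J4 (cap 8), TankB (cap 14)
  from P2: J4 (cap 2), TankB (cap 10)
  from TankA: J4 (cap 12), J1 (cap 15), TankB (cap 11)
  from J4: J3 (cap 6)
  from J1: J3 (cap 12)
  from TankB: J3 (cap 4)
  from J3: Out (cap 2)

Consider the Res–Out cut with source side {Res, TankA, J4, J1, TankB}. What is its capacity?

36

Edges leaving {Res, TankA, J4, J1, TankB}: Res→P1 (11), Res→P2 (3), J4→J3 (6), J1→J3 (12), TankB→J3 (4).
Cut capacity = 11 + 3 + 6 + 12 + 4 = 36.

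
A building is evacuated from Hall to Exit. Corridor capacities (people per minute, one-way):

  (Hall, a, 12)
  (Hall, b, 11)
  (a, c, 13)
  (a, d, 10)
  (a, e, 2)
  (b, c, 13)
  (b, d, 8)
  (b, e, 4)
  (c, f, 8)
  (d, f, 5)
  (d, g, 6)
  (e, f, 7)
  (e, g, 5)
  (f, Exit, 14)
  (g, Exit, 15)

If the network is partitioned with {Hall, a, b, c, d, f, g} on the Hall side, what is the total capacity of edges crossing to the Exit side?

35

Edges leaving {Hall, a, b, c, d, f, g}: a→e (2), b→e (4), f→Exit (14), g→Exit (15).
Cut capacity = 2 + 4 + 14 + 15 = 35.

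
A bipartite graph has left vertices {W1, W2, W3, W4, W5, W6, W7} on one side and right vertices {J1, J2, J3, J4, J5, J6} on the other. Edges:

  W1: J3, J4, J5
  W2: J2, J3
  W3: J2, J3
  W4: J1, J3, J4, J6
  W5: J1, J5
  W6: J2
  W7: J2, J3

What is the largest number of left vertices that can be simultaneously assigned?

5

Unit-capacity flow: source→left, listed edges, right→sink; max matching = max flow.
Augmenting path W1→J3 (+1); matched 1.
Augmenting path W2→J2 (+1); matched 2.
Augmenting path W4→J1 (+1); matched 3.
Augmenting path W5→J5 (+1); matched 4.
Augmenting path W3→J3→W1→J4 (+1); matched 5.
No augmenting path remains; maximum matching = 5.
König certificate: {W1, W4, W5, J2, J3} is a vertex cover of size 5 (every listed pair touches it), so no matching can be larger.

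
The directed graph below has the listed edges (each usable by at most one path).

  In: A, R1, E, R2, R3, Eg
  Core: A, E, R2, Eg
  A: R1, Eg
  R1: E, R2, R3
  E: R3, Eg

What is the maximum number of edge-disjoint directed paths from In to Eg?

Assign every edge capacity 1; by Menger, the answer equals the max flow.
Path In→Eg (+1); total 1.
Path In→A→Eg (+1); total 2.
Path In→E→Eg (+1); total 3.
No residual In→Eg path; max flow = 3.
Certifying cut of size 3: {E→Eg, In→A, In→Eg}.

3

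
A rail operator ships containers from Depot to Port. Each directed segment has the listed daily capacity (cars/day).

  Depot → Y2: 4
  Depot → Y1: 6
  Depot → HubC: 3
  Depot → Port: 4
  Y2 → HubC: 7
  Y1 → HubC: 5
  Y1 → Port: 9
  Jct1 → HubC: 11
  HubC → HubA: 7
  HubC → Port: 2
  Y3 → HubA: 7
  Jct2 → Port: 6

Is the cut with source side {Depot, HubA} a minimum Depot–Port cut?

No — its capacity is 17, but the minimum cut has capacity 12.

Given cut capacity: 4 + 6 + 3 + 4 = 17.
Augment Depot→Port: bottleneck 4, flow now 4.
Augment Depot→Y1→Port: bottleneck 6, flow now 10.
Augment Depot→HubC→Port: bottleneck 2, flow now 12.
No augmenting path remains; maximum flow = 12.
In the residual graph, reachable from Depot: {Depot, Y2, HubC, HubA}.
Min-cut edges: Depot→Y1 (6), Depot→Port (4), HubC→Port (2); capacity 6 + 4 + 2 = 12.
Cut capacity 17 exceeds the max flow 12, so it is not minimum.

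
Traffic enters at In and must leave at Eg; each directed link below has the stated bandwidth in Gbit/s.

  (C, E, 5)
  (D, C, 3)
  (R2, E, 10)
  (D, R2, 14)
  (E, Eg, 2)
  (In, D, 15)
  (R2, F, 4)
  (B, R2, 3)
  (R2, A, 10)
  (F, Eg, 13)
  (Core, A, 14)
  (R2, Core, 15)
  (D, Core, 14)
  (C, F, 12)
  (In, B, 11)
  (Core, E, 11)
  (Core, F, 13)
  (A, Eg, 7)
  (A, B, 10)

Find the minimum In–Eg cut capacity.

Augment In→B→R2→A→Eg: bottleneck 3, flow now 3.
Augment In→D→Core→A→Eg: bottleneck 4, flow now 7.
Augment In→D→Core→E→Eg: bottleneck 2, flow now 9.
Augment In→D→Core→F→Eg: bottleneck 8, flow now 17.
Augment In→D→C→F→Eg: bottleneck 1, flow now 18.
No augmenting path remains; maximum flow = 18.
By max-flow min-cut, the minimum cut capacity equals the max flow.
In the residual graph, reachable from In: {In, B}.
Min-cut edges: In→D (15), B→R2 (3); capacity 15 + 3 = 18.

18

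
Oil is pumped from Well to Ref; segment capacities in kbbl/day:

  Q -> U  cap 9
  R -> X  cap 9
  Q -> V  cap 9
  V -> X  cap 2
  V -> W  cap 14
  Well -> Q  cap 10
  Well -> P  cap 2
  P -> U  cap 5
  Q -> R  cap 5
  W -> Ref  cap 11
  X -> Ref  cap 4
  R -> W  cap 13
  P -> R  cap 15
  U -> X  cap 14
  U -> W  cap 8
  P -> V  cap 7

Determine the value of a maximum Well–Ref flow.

Augment Well→P→R→W→Ref: bottleneck 2, flow now 2.
Augment Well→Q→R→W→Ref: bottleneck 5, flow now 7.
Augment Well→Q→U→W→Ref: bottleneck 4, flow now 11.
Augment Well→Q→U→X→Ref: bottleneck 1, flow now 12.
No augmenting path remains; maximum flow = 12.
In the residual graph, reachable from Well: {Well}.
Min-cut edges: Well→P (2), Well→Q (10); capacity 2 + 10 = 12.
This cut is saturated, so no flow can exceed 12.

12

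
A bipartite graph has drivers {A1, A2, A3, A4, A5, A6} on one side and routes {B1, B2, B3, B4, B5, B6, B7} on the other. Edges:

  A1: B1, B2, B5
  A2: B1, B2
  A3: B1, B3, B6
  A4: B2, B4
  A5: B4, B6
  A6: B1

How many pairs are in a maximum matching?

Unit-capacity flow: source→left, listed edges, right→sink; max matching = max flow.
Augmenting path A1→B1 (+1); matched 1.
Augmenting path A2→B2 (+1); matched 2.
Augmenting path A3→B3 (+1); matched 3.
Augmenting path A4→B4 (+1); matched 4.
Augmenting path A5→B6 (+1); matched 5.
Augmenting path A6→B1→A1→B5 (+1); matched 6.
No augmenting path remains; maximum matching = 6.
König certificate: {A1, A2, A3, A4, A5, A6} is a vertex cover of size 6 (every listed pair touches it), so no matching can be larger.

6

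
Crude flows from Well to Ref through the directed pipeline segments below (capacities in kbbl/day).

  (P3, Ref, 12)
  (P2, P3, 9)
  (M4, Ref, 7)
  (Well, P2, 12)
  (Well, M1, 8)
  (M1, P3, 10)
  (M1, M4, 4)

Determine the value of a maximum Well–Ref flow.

Augment Well→P2→P3→Ref: bottleneck 9, flow now 9.
Augment Well→M1→M4→Ref: bottleneck 4, flow now 13.
Augment Well→M1→P3→Ref: bottleneck 3, flow now 16.
No augmenting path remains; maximum flow = 16.
In the residual graph, reachable from Well: {Well, P2, M1, P3}.
Min-cut edges: M1→M4 (4), P3→Ref (12); capacity 4 + 12 = 16.
This cut is saturated, so no flow can exceed 16.

16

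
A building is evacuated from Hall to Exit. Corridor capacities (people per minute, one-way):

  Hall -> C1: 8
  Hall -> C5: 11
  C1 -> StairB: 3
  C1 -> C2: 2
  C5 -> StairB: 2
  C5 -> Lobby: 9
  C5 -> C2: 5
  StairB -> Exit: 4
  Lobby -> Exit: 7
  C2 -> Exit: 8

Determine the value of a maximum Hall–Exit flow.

Augment Hall→C1→StairB→Exit: bottleneck 3, flow now 3.
Augment Hall→C1→C2→Exit: bottleneck 2, flow now 5.
Augment Hall→C5→StairB→Exit: bottleneck 1, flow now 6.
Augment Hall→C5→Lobby→Exit: bottleneck 7, flow now 13.
Augment Hall→C5→C2→Exit: bottleneck 3, flow now 16.
No augmenting path remains; maximum flow = 16.
In the residual graph, reachable from Hall: {Hall, C1}.
Min-cut edges: Hall→C5 (11), C1→StairB (3), C1→C2 (2); capacity 11 + 3 + 2 = 16.
This cut is saturated, so no flow can exceed 16.

16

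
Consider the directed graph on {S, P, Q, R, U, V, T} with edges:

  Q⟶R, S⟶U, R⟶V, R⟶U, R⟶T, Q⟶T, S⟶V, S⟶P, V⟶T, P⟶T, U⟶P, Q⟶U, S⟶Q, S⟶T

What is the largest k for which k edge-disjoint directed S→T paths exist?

Assign every edge capacity 1; by Menger, the answer equals the max flow.
Path S→T (+1); total 1.
Path S→P→T (+1); total 2.
Path S→Q→T (+1); total 3.
Path S→V→T (+1); total 4.
No residual S→T path; max flow = 4.
Certifying cut of size 4: {P→T, S→Q, S→T, S→V}.

4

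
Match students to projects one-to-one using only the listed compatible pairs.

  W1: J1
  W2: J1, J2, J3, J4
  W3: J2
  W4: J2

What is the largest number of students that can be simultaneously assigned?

Unit-capacity flow: source→left, listed edges, right→sink; max matching = max flow.
Augmenting path W1→J1 (+1); matched 1.
Augmenting path W2→J2 (+1); matched 2.
Augmenting path W3→J2→W2→J3 (+1); matched 3.
No augmenting path remains; maximum matching = 3.
König certificate: {W1, W2, J2} is a vertex cover of size 3 (every listed pair touches it), so no matching can be larger.

3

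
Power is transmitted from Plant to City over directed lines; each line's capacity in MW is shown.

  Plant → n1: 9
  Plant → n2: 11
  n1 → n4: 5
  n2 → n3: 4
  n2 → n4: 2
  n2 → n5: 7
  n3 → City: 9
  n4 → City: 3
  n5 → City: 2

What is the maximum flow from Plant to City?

9

Augment Plant→n1→n4→City: bottleneck 3, flow now 3.
Augment Plant→n2→n3→City: bottleneck 4, flow now 7.
Augment Plant→n2→n5→City: bottleneck 2, flow now 9.
No augmenting path remains; maximum flow = 9.
In the residual graph, reachable from Plant: {Plant, n1, n2, n4, n5}.
Min-cut edges: n2→n3 (4), n4→City (3), n5→City (2); capacity 4 + 3 + 2 = 9.
This cut is saturated, so no flow can exceed 9.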